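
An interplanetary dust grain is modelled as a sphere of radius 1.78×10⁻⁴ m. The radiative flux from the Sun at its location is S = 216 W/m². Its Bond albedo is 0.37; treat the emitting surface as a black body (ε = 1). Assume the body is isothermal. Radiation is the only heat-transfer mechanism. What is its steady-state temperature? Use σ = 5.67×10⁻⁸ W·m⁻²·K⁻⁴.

T ≈ 157 K

At equilibrium, absorbed power = emitted power.
Absorbing cross-section = πr² = 9.954×10⁻⁸ m²; emitting surface = 4πr² = 3.982×10⁻⁷ m² (ratio 4).
(1−a)S·A_cross = εσ·A_surf·T⁴  ⇒  T⁴ = (1−a)S/(4σ).
T⁴ = 0.630·216/(4·5.67×10⁻⁸) = 6.000×10⁸ K⁴.
T = (6.000×10⁸)^(1/4).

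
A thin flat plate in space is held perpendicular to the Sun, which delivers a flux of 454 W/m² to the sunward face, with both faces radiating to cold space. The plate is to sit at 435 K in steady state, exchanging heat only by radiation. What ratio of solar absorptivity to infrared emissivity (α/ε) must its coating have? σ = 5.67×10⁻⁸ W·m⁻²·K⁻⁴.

Balance: αS·A = εσ·2A·T⁴ ⇒ α/ε = 2σT⁴/S.
α/ε = 2·5.67×10⁻⁸·(435)⁴/454 = 2·5.67×10⁻⁸·3.581×10¹⁰/454.

α/ε ≈ 8.94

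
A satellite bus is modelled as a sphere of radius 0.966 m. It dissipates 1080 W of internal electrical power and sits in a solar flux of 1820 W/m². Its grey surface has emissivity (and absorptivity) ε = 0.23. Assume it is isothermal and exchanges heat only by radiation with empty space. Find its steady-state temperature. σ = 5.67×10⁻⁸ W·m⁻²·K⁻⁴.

T ≈ 350 K

At steady state, absorbed solar power + internal power = radiated power.
Absorbed: α·S·A_cross = 0.23·1820·2.932 = 1227 W (cross-section πr²).
Total input = 1227 + 1080 = 2307 W.
Radiated: εσ·A_surf·T⁴ with A_surf = 4πr² = 11.73 m².
T⁴ = 2307/(0.23·5.67×10⁻⁸·11.73) = 1.509×10¹⁰ K⁴.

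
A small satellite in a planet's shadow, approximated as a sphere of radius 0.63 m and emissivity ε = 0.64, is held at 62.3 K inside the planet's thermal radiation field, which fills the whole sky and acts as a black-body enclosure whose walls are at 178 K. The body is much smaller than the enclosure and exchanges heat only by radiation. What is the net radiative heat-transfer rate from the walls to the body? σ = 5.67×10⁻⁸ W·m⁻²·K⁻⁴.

For a small grey body in a large enclosure: P_net = εσA(T_body⁴ − T_wall⁴).
A = 4πr² = 4.988 m²; T_body⁴ − T_wall⁴ = 1.506×10⁷ − 1.004×10⁹ = -9.888×10⁸ K⁴.
|P_net| = 0.64·5.67×10⁻⁸·4.988·9.888×10⁸.

P_net ≈ 179 W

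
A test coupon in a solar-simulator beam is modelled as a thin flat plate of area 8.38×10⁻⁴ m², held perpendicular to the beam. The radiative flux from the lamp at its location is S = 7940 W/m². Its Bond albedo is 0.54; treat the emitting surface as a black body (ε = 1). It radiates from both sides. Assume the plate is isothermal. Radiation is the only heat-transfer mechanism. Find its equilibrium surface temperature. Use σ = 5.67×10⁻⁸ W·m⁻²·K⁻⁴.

T ≈ 424 K

At equilibrium, absorbed power = emitted power.
Absorbing cross-section = A = 8.380×10⁻⁴ m²; emitting surface = 2A = 0.001676 m² (ratio 2).
(1−a)S·A_cross = εσ·A_surf·T⁴  ⇒  T⁴ = (1−a)S/(2σ).
T⁴ = 0.460·7940/(2·5.67×10⁻⁸) = 3.221×10¹⁰ K⁴.
T = (3.221×10¹⁰)^(1/4).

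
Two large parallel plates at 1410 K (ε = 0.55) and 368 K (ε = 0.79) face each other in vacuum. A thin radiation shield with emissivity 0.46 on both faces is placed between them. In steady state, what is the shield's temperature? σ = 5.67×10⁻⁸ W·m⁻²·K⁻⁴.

T_s ≈ 1160 K

In steady state the net flux on the hot side equals that on the cold side.
σ(T₁⁴−T_s⁴)/D₁ = σ(T_s⁴−T₂⁴)/D₂, with D₁ = 1/ε₁+1/ε_s−1 = 2.992, D₂ = 1/ε_s+1/ε₂−1 = 2.440.
Solve for T_s⁴: T_s⁴ = (D₂·T₁⁴ + D₁·T₂⁴)/(D₁+D₂) = 1.785×10¹² K⁴.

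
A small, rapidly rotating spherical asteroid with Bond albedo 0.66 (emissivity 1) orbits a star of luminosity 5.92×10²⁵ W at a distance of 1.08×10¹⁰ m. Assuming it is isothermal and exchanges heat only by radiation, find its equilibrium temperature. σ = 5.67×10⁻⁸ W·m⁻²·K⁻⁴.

First find the stellar flux at distance d: S = L/(4πd²) = 5.92×10²⁵/(4π·(1.08×10¹⁰)²) = 40390 W/m².
For an isothermal sphere, absorbed (1−a)S·πr² = emitted σ·4πr²·T⁴, so T⁴ = (1−a)S/(4σ).
T⁴ = 0.340·40390/(4·5.67×10⁻⁸) = 6.055×10¹⁰ K⁴.

T ≈ 496 K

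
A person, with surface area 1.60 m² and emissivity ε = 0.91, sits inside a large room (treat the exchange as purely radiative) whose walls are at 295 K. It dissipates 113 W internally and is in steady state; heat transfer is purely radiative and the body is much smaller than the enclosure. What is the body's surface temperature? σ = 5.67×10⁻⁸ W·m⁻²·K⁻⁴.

For a small grey body in a large enclosure, net radiated power = εσA(T⁴ − T_w⁴).
Steady state: P = εσA(T⁴ − T_w⁴) with A = 1.60 m².
T⁴ = P/(εσA) + T_w⁴ = 113/(0.91·5.67×10⁻⁸·1.600) + (295)⁴
    = 1.369×10⁹ + 7.573×10⁹ = 8.942×10⁹ K⁴.

T ≈ 308 K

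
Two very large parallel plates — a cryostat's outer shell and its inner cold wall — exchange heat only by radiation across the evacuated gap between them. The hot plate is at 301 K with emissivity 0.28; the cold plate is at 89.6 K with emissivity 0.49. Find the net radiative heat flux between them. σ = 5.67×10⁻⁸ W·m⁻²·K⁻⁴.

For two infinite grey parallel plates, q = σ(T₁⁴ − T₂⁴)/(1/ε₁ + 1/ε₂ − 1).
T₁⁴ − T₂⁴ = 8.209×10⁹ − 6.445×10⁷ = 8.144×10⁹ K⁴.
1/ε₁ + 1/ε₂ − 1 = 3.571 + 2.041 − 1 = 4.612.
q = 5.67×10⁻⁸ × 8.144×10⁹ / 4.612.

q ≈ 100 W/m²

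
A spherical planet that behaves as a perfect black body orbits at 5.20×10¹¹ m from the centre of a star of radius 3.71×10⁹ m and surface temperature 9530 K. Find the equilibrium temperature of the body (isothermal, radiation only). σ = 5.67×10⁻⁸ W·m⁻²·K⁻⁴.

The star's surface emits σT_*⁴; at distance d the flux is S = σT_*⁴(R_*/d)².
S = 5.67×10⁻⁸·(9530)⁴·(3.71×10⁹/5.20×10¹¹)² = 23810 W/m².
For an isothermal sphere T⁴ = (1−a)S/(4σ) = 1.050×10¹¹ K⁴.

T ≈ 569 K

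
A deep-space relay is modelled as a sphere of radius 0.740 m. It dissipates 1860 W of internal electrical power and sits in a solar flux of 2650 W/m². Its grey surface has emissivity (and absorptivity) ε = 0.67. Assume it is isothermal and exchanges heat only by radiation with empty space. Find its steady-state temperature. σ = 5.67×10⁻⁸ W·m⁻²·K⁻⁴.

T ≈ 370 K

At steady state, absorbed solar power + internal power = radiated power.
Absorbed: α·S·A_cross = 0.67·2650·1.720 = 3054 W (cross-section πr²).
Total input = 3054 + 1860 = 4914 W.
Radiated: εσ·A_surf·T⁴ with A_surf = 4πr² = 6.881 m².
T⁴ = 4914/(0.67·5.67×10⁻⁸·6.881) = 1.880×10¹⁰ K⁴.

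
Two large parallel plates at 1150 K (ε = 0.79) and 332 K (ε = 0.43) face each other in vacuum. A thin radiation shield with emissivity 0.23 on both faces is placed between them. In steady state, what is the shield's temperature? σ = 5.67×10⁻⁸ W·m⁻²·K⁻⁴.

T_s ≈ 992 K

In steady state the net flux on the hot side equals that on the cold side.
σ(T₁⁴−T_s⁴)/D₁ = σ(T_s⁴−T₂⁴)/D₂, with D₁ = 1/ε₁+1/ε_s−1 = 4.614, D₂ = 1/ε_s+1/ε₂−1 = 5.673.
Solve for T_s⁴: T_s⁴ = (D₂·T₁⁴ + D₁·T₂⁴)/(D₁+D₂) = 9.700×10¹¹ K⁴.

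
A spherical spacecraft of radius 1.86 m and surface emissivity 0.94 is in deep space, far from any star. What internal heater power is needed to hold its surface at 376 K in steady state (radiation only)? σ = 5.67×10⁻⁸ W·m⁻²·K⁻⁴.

P ≈ 46300 W

P = εσ·4πr²·T⁴.
4πr² = 43.47 m²; T⁴ = 1.999×10¹⁰ K⁴.
P = 0.94·5.67×10⁻⁸·43.47·1.999×10¹⁰.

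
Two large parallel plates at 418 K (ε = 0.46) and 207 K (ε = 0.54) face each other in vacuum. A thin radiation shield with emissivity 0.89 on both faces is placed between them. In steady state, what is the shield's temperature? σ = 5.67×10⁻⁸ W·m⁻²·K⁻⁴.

In steady state the net flux on the hot side equals that on the cold side.
σ(T₁⁴−T_s⁴)/D₁ = σ(T_s⁴−T₂⁴)/D₂, with D₁ = 1/ε₁+1/ε_s−1 = 2.298, D₂ = 1/ε_s+1/ε₂−1 = 1.975.
Solve for T_s⁴: T_s⁴ = (D₂·T₁⁴ + D₁·T₂⁴)/(D₁+D₂) = 1.510×10¹⁰ K⁴.

T_s ≈ 351 K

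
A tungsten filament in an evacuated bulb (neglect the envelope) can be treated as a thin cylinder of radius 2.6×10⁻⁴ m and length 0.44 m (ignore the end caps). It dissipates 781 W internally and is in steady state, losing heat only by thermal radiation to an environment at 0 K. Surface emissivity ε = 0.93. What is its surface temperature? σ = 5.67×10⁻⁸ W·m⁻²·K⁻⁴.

T ≈ 2130 K

Steady state: internal power = radiated power, P = εσA T⁴.
Radiating area A = 2πrL = 7.188×10⁻⁴ m².
T⁴ = P/(εσA) = 781/(0.93·5.67×10⁻⁸·7.188×10⁻⁴) = 2.061×10¹³ K⁴.
T = (2.061×10¹³)^(1/4).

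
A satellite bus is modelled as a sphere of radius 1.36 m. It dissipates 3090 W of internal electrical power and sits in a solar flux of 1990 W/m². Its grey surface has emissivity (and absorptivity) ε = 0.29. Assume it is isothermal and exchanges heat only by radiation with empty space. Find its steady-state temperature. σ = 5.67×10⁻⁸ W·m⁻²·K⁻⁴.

T ≈ 360 K

At steady state, absorbed solar power + internal power = radiated power.
Absorbed: α·S·A_cross = 0.29·1990·5.811 = 3353 W (cross-section πr²).
Total input = 3353 + 3090 = 6443 W.
Radiated: εσ·A_surf·T⁴ with A_surf = 4πr² = 23.24 m².
T⁴ = 6443/(0.29·5.67×10⁻⁸·23.24) = 1.686×10¹⁰ K⁴.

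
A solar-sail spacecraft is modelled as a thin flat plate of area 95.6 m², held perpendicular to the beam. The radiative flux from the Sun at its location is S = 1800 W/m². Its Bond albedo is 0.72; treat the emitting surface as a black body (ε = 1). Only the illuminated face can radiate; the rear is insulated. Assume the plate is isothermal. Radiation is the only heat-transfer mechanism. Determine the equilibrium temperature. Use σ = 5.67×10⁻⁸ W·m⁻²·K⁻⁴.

At equilibrium, absorbed power = emitted power.
Absorbing cross-section = A = 95.60 m²; emitting surface = A = 95.60 m² (ratio 1).
(1−a)S·A_cross = εσ·A_surf·T⁴  ⇒  T⁴ = (1−a)S/(1σ).
T⁴ = 0.280·1800/(1·5.67×10⁻⁸) = 8.889×10⁹ K⁴.
T = (8.889×10⁹)^(1/4).

T ≈ 307 K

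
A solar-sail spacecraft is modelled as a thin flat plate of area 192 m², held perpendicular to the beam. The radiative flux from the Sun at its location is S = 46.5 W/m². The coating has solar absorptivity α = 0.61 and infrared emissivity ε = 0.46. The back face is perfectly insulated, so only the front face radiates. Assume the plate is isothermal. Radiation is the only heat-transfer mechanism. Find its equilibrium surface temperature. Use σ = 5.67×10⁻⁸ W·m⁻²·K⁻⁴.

At equilibrium, absorbed power = emitted power.
Absorbing cross-section = A = 192.0 m²; emitting surface = A = 192.0 m² (ratio 1).
αS·A_cross = εσ·A_surf·T⁴  ⇒  T⁴ = αS/(ε·1σ).
T⁴ = 0.610·46.5/(0.46·1·5.67×10⁻⁸) = 1.088×10⁹ K⁴.
T = (1.088×10⁹)^(1/4).

T ≈ 182 K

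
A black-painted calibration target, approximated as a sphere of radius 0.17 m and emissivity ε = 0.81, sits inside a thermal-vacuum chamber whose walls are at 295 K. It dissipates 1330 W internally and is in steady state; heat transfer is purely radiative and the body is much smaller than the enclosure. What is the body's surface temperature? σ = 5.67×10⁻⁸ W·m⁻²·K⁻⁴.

T ≈ 544 K

For a small grey body in a large enclosure, net radiated power = εσA(T⁴ − T_w⁴).
Steady state: P = εσA(T⁴ − T_w⁴) with A = 4πr² = 0.3632 m².
T⁴ = P/(εσA) + T_w⁴ = 1330/(0.81·5.67×10⁻⁸·0.3632) + (295)⁴
    = 7.974×10¹⁰ + 7.573×10⁹ = 8.731×10¹⁰ K⁴.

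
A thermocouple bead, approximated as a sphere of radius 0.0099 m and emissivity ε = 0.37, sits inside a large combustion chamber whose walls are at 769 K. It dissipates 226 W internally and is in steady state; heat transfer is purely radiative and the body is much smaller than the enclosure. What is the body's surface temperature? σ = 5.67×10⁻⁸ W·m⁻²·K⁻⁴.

For a small grey body in a large enclosure, net radiated power = εσA(T⁴ − T_w⁴).
Steady state: P = εσA(T⁴ − T_w⁴) with A = 4πr² = 0.001232 m².
T⁴ = P/(εσA) + T_w⁴ = 226/(0.37·5.67×10⁻⁸·0.001232) + (769)⁴
    = 8.747×10¹² + 3.497×10¹¹ = 9.096×10¹² K⁴.

T ≈ 1740 K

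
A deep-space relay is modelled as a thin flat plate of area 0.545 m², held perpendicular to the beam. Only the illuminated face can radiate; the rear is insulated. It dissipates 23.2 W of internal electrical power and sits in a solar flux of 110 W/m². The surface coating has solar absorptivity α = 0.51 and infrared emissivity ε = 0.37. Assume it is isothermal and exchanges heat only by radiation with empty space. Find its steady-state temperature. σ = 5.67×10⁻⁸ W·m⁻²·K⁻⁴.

T ≈ 262 K

At steady state, absorbed solar power + internal power = radiated power.
Absorbed: α·S·A_cross = 0.51·110·0.5450 = 30.57 W (cross-section A).
Total input = 30.57 + 23.2 = 53.77 W.
Radiated: εσ·A_surf·T⁴ with A_surf = A = 0.5450 m².
T⁴ = 53.77/(0.37·5.67×10⁻⁸·0.5450) = 4.703×10⁹ K⁴.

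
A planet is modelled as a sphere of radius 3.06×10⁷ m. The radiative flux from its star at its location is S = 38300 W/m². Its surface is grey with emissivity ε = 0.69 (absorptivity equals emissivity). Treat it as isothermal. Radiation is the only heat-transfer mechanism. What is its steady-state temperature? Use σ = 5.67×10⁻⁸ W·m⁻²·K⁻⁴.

T ≈ 641 K

At equilibrium, absorbed power = emitted power.
Absorbing cross-section = πr² = 2.942×10¹⁵ m²; emitting surface = 4πr² = 1.177×10¹⁶ m² (ratio 4).
εS·A_cross = εσ·A_surf·T⁴  ⇒  T⁴ = S/(4σ)   (ε cancels).
T⁴ = 38300/(4·5.67×10⁻⁸) = 1.689×10¹¹ K⁴.
T = (1.689×10¹¹)^(1/4).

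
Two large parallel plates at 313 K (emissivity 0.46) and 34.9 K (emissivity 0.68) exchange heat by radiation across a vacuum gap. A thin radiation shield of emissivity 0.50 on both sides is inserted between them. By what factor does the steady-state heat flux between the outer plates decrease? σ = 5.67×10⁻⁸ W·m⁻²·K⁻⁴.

factor ≈ 2.13

Without shield: q₀ = σΔ(T⁴)/(1/ε₁+1/ε₂−1) with denominator 2.645.
With shield the two gaps are in series; the resistances add: (1/ε₁+1/ε_s−1)+(1/ε_s+1/ε₂−1) = 3.174+2.471 = 5.645.
Heat-flux ratio q₀/q = 5.645/2.645.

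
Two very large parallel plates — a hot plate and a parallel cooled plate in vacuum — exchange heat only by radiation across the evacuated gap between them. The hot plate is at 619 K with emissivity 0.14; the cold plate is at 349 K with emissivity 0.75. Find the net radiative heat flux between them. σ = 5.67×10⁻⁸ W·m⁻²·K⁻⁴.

For two infinite grey parallel plates, q = σ(T₁⁴ − T₂⁴)/(1/ε₁ + 1/ε₂ − 1).
T₁⁴ − T₂⁴ = 1.468×10¹¹ − 1.484×10¹⁰ = 1.320×10¹¹ K⁴.
1/ε₁ + 1/ε₂ − 1 = 7.143 + 1.333 − 1 = 7.476.
q = 5.67×10⁻⁸ × 1.320×10¹¹ / 7.476.

q ≈ 1000 W/m²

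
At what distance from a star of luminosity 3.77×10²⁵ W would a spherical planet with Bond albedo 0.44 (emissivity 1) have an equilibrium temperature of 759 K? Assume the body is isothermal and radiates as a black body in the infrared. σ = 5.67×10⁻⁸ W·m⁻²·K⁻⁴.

For an isothermal black-emitting sphere, (1−a)S·πr² = σ·4πr²·T⁴ ⇒ S = 4σT⁴/(1−a).
S = 4·5.67×10⁻⁸·(759)⁴/0.560 = 1.344×10⁵ W/m².
Flux falls as S = L/(4πd²), so d = √(L/(4πS)) = √(3.77×10²⁵/(4π·1.344×10⁵)).

d ≈ 4.72×10⁹ m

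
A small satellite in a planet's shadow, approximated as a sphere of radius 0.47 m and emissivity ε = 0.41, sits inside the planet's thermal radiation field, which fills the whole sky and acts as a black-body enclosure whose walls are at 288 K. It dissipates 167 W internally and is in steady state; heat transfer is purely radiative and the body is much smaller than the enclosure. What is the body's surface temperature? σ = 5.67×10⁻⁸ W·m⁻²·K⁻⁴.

For a small grey body in a large enclosure, net radiated power = εσA(T⁴ − T_w⁴).
Steady state: P = εσA(T⁴ − T_w⁴) with A = 4πr² = 2.776 m².
T⁴ = P/(εσA) + T_w⁴ = 167/(0.41·5.67×10⁻⁸·2.776) + (288)⁴
    = 2.588×10⁹ + 6.880×10⁹ = 9.468×10⁹ K⁴.

T ≈ 312 K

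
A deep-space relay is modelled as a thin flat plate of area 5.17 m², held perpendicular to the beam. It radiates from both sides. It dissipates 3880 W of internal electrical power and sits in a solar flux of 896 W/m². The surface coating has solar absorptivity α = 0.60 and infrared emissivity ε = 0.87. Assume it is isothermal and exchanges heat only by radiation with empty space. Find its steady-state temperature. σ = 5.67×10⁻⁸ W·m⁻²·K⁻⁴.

T ≈ 338 K

At steady state, absorbed solar power + internal power = radiated power.
Absorbed: α·S·A_cross = 0.60·896·5.170 = 2779 W (cross-section A).
Total input = 2779 + 3880 = 6659 W.
Radiated: εσ·A_surf·T⁴ with A_surf = 2A = 10.34 m².
T⁴ = 6659/(0.87·5.67×10⁻⁸·10.34) = 1.306×10¹⁰ K⁴.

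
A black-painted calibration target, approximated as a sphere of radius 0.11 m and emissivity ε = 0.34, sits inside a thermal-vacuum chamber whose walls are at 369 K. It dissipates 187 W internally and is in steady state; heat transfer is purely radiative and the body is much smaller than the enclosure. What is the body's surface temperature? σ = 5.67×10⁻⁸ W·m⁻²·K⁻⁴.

For a small grey body in a large enclosure, net radiated power = εσA(T⁴ − T_w⁴).
Steady state: P = εσA(T⁴ − T_w⁴) with A = 4πr² = 0.1521 m².
T⁴ = P/(εσA) + T_w⁴ = 187/(0.34·5.67×10⁻⁸·0.1521) + (369)⁴
    = 6.379×10¹⁰ + 1.854×10¹⁰ = 8.233×10¹⁰ K⁴.

T ≈ 536 K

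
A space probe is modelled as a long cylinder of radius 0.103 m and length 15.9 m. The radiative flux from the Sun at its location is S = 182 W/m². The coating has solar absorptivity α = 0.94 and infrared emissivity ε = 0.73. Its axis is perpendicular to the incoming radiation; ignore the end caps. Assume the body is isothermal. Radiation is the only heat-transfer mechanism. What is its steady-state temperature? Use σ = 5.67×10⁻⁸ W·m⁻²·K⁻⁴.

At equilibrium, absorbed power = emitted power.
Absorbing cross-section = 2rL = 3.275 m²; emitting surface = 2πrL = 10.29 m² (ratio π).
αS·A_cross = εσ·A_surf·T⁴  ⇒  T⁴ = αS/(ε·πσ).
T⁴ = 0.940·182/(0.73·π·5.67×10⁻⁸) = 1.316×10⁹ K⁴.
T = (1.316×10⁹)^(1/4).

T ≈ 190 K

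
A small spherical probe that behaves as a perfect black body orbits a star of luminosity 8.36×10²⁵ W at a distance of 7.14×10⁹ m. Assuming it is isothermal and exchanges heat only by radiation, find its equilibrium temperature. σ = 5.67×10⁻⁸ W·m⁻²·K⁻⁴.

T ≈ 871 K

First find the stellar flux at distance d: S = L/(4πd²) = 8.36×10²⁵/(4π·(7.14×10⁹)²) = 1.305×10⁵ W/m².
For an isothermal sphere, absorbed (1−a)S·πr² = emitted σ·4πr²·T⁴, so T⁴ = (1−a)S/(4σ).
T⁴ = 1.00·1.305×10⁵/(4·5.67×10⁻⁸) = 5.754×10¹¹ K⁴.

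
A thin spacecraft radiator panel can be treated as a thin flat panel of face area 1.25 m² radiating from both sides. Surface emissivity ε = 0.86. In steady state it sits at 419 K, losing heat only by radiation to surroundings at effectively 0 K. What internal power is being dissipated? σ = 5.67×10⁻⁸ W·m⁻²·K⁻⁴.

P ≈ 3760 W

Steady state: P = εσA T⁴.
A = 2·1.25 = 2.500 m²; T⁴ = (419)⁴ = 3.082×10¹⁰ K⁴.
P = 0.86 × 5.67×10⁻⁸ × 2.500 × 3.082×10¹⁰.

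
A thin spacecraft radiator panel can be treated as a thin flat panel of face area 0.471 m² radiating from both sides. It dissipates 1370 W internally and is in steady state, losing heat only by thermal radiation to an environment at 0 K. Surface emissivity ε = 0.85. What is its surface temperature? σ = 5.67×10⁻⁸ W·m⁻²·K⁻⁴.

Steady state: internal power = radiated power, P = εσA T⁴.
Radiating area A = 2·0.471 = 0.9420 m².
T⁴ = P/(εσA) = 1370/(0.85·5.67×10⁻⁸·0.9420) = 3.018×10¹⁰ K⁴.
T = (3.018×10¹⁰)^(1/4).

T ≈ 417 K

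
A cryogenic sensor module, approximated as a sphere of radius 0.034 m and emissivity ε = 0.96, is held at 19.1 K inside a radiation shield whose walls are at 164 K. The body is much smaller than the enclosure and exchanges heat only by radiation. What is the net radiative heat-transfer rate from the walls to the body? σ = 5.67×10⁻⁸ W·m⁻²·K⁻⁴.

P_net ≈ 0.572 W

For a small grey body in a large enclosure: P_net = εσA(T_body⁴ − T_wall⁴).
A = 4πr² = 0.01453 m²; T_body⁴ − T_wall⁴ = 1.331×10⁵ − 7.234×10⁸ = -7.233×10⁸ K⁴.
|P_net| = 0.96·5.67×10⁻⁸·0.01453·7.233×10⁸.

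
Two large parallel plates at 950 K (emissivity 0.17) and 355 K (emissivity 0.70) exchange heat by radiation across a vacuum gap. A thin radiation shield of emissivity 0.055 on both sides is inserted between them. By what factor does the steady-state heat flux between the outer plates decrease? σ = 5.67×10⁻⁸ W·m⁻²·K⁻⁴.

factor ≈ 6.60

Without shield: q₀ = σΔ(T⁴)/(1/ε₁+1/ε₂−1) with denominator 6.311.
With shield the two gaps are in series; the resistances add: (1/ε₁+1/ε_s−1)+(1/ε_s+1/ε₂−1) = 23.06+18.61 = 41.67.
Heat-flux ratio q₀/q = 41.67/6.311.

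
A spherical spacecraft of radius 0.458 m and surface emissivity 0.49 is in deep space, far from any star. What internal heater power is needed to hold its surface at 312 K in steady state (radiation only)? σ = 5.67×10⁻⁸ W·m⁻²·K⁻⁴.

P = εσ·4πr²·T⁴.
4πr² = 2.636 m²; T⁴ = 9.476×10⁹ K⁴.
P = 0.49·5.67×10⁻⁸·2.636·9.476×10⁹.

P ≈ 694 W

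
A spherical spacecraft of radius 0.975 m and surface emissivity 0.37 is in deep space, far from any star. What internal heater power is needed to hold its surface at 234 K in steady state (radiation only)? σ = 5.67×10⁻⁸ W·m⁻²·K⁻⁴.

P ≈ 751 W

P = εσ·4πr²·T⁴.
4πr² = 11.95 m²; T⁴ = 2.998×10⁹ K⁴.
P = 0.37·5.67×10⁻⁸·11.95·2.998×10⁹.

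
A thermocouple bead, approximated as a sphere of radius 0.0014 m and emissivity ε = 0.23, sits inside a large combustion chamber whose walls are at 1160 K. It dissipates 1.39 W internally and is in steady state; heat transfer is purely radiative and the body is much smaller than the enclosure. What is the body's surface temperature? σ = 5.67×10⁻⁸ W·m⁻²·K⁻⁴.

T ≈ 1570 K

For a small grey body in a large enclosure, net radiated power = εσA(T⁴ − T_w⁴).
Steady state: P = εσA(T⁴ − T_w⁴) with A = 4πr² = 2.463×10⁻⁵ m².
T⁴ = P/(εσA) + T_w⁴ = 1.39/(0.23·5.67×10⁻⁸·2.463×10⁻⁵) + (1160)⁴
    = 4.328×10¹² + 1.811×10¹² = 6.138×10¹² K⁴.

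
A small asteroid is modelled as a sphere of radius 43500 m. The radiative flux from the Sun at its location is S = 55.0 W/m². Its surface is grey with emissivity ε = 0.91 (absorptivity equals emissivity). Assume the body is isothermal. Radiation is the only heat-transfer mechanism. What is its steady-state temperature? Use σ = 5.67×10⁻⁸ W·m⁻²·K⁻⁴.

T ≈ 125 K

At equilibrium, absorbed power = emitted power.
Absorbing cross-section = πr² = 5.945×10⁹ m²; emitting surface = 4πr² = 2.378×10¹⁰ m² (ratio 4).
εS·A_cross = εσ·A_surf·T⁴  ⇒  T⁴ = S/(4σ)   (ε cancels).
T⁴ = 55.0/(4·5.67×10⁻⁸) = 2.425×10⁸ K⁴.
T = (2.425×10⁸)^(1/4).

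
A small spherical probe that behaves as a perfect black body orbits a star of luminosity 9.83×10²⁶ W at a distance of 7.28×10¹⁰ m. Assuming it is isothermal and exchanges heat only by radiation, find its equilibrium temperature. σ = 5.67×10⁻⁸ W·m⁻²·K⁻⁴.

First find the stellar flux at distance d: S = L/(4πd²) = 9.83×10²⁶/(4π·(7.28×10¹⁰)²) = 14760 W/m².
For an isothermal sphere, absorbed (1−a)S·πr² = emitted σ·4πr²·T⁴, so T⁴ = (1−a)S/(4σ).
T⁴ = 1.00·14760/(4·5.67×10⁻⁸) = 6.508×10¹⁰ K⁴.

T ≈ 505 K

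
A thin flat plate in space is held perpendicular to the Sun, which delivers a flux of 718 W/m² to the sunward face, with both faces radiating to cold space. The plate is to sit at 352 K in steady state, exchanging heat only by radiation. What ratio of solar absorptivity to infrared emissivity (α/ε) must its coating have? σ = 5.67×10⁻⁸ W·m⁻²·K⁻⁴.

α/ε ≈ 2.42

Balance: αS·A = εσ·2A·T⁴ ⇒ α/ε = 2σT⁴/S.
α/ε = 2·5.67×10⁻⁸·(352)⁴/718 = 2·5.67×10⁻⁸·1.535×10¹⁰/718.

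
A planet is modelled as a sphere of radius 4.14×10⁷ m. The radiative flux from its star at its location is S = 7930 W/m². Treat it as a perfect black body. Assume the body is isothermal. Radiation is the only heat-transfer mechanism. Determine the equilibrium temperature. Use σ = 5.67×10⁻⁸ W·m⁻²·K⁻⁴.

T ≈ 432 K

At equilibrium, absorbed power = emitted power.
Absorbing cross-section = πr² = 5.385×10¹⁵ m²; emitting surface = 4πr² = 2.154×10¹⁶ m² (ratio 4).
S·A_cross = εσ·A_surf·T⁴  ⇒  T⁴ = S/(4σ).
T⁴ = 1.00·7930/(4·5.67×10⁻⁸) = 3.496×10¹⁰ K⁴.
T = (3.496×10¹⁰)^(1/4).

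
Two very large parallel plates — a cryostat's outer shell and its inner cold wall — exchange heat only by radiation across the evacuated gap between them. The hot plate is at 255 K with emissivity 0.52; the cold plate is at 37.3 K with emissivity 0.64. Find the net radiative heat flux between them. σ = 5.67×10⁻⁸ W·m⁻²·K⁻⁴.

For two infinite grey parallel plates, q = σ(T₁⁴ − T₂⁴)/(1/ε₁ + 1/ε₂ − 1).
T₁⁴ − T₂⁴ = 4.228×10⁹ − 1.936×10⁶ = 4.226×10⁹ K⁴.
1/ε₁ + 1/ε₂ − 1 = 1.923 + 1.562 − 1 = 2.486.
q = 5.67×10⁻⁸ × 4.226×10⁹ / 2.486.

q ≈ 96.4 W/m²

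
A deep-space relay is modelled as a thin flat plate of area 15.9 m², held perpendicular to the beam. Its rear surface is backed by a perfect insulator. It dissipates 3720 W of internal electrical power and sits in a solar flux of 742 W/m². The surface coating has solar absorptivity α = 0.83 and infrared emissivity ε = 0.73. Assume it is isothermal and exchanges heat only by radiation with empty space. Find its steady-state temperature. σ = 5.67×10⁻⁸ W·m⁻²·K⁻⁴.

At steady state, absorbed solar power + internal power = radiated power.
Absorbed: α·S·A_cross = 0.83·742·15.90 = 9792 W (cross-section A).
Total input = 9792 + 3720 = 13510 W.
Radiated: εσ·A_surf·T⁴ with A_surf = A = 15.90 m².
T⁴ = 13510/(0.73·5.67×10⁻⁸·15.90) = 2.053×10¹⁰ K⁴.

T ≈ 379 K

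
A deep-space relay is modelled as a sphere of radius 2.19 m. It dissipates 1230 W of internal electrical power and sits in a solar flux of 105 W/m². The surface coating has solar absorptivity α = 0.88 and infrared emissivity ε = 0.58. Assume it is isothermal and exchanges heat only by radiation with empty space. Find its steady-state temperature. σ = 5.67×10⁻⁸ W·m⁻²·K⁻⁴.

T ≈ 191 K

At steady state, absorbed solar power + internal power = radiated power.
Absorbed: α·S·A_cross = 0.88·105·15.07 = 1392 W (cross-section πr²).
Total input = 1392 + 1230 = 2622 W.
Radiated: εσ·A_surf·T⁴ with A_surf = 4πr² = 60.27 m².
T⁴ = 2622/(0.58·5.67×10⁻⁸·60.27) = 1.323×10⁹ K⁴.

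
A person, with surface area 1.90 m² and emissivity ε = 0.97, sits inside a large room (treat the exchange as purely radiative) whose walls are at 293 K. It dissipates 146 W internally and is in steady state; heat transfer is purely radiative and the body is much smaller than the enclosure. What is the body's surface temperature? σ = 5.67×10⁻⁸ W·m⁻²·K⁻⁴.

T ≈ 306 K

For a small grey body in a large enclosure, net radiated power = εσA(T⁴ − T_w⁴).
Steady state: P = εσA(T⁴ − T_w⁴) with A = 1.90 m².
T⁴ = P/(εσA) + T_w⁴ = 146/(0.97·5.67×10⁻⁸·1.900) + (293)⁴
    = 1.397×10⁹ + 7.370×10⁹ = 8.767×10⁹ K⁴.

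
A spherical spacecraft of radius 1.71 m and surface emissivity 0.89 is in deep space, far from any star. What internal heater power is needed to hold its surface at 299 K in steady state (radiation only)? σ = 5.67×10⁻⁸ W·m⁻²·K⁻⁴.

P = εσ·4πr²·T⁴.
4πr² = 36.75 m²; T⁴ = 7.993×10⁹ K⁴.
P = 0.89·5.67×10⁻⁸·36.75·7.993×10⁹.

P ≈ 14800 W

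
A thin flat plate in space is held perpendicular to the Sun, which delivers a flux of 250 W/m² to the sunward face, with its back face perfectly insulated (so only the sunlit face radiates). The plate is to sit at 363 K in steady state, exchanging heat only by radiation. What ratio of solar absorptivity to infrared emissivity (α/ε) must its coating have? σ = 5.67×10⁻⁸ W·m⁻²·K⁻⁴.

α/ε ≈ 3.94

Balance: αS·A = εσ·1A·T⁴ ⇒ α/ε = σT⁴/S.
α/ε = 5.67×10⁻⁸·(363)⁴/250 = 5.67×10⁻⁸·1.736×10¹⁰/250.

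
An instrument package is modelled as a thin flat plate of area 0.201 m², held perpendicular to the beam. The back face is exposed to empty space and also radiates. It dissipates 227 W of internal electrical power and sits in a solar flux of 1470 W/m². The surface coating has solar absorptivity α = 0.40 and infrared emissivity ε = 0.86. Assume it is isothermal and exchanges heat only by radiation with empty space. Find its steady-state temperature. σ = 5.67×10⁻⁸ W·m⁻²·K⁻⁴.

T ≈ 364 K

At steady state, absorbed solar power + internal power = radiated power.
Absorbed: α·S·A_cross = 0.40·1470·0.2010 = 118.2 W (cross-section A).
Total input = 118.2 + 227 = 345.2 W.
Radiated: εσ·A_surf·T⁴ with A_surf = 2A = 0.4020 m².
T⁴ = 345.2/(0.86·5.67×10⁻⁸·0.4020) = 1.761×10¹⁰ K⁴.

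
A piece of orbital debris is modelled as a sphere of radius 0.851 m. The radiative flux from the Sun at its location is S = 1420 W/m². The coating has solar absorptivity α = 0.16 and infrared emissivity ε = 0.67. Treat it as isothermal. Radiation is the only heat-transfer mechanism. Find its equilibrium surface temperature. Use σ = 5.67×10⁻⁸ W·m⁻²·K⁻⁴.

T ≈ 197 K

At equilibrium, absorbed power = emitted power.
Absorbing cross-section = πr² = 2.275 m²; emitting surface = 4πr² = 9.101 m² (ratio 4).
αS·A_cross = εσ·A_surf·T⁴  ⇒  T⁴ = αS/(ε·4σ).
T⁴ = 0.160·1420/(0.67·4·5.67×10⁻⁸) = 1.495×10⁹ K⁴.
T = (1.495×10⁹)^(1/4).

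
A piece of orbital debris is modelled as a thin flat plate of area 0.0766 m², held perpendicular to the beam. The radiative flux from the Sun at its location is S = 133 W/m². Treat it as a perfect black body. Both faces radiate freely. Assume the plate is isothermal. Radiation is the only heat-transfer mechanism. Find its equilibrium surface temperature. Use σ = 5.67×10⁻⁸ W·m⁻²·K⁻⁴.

T ≈ 185 K

At equilibrium, absorbed power = emitted power.
Absorbing cross-section = A = 0.07660 m²; emitting surface = 2A = 0.1532 m² (ratio 2).
S·A_cross = εσ·A_surf·T⁴  ⇒  T⁴ = S/(2σ).
T⁴ = 1.00·133/(2·5.67×10⁻⁸) = 1.173×10⁹ K⁴.
T = (1.173×10⁹)^(1/4).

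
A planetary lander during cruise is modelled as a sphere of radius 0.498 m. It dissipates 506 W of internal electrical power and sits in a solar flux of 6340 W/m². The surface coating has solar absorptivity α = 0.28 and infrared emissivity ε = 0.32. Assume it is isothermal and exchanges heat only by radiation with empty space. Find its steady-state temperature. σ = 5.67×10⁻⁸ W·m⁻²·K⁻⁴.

At steady state, absorbed solar power + internal power = radiated power.
Absorbed: α·S·A_cross = 0.28·6340·0.7791 = 1383 W (cross-section πr²).
Total input = 1383 + 506 = 1889 W.
Radiated: εσ·A_surf·T⁴ with A_surf = 4πr² = 3.117 m².
T⁴ = 1889/(0.32·5.67×10⁻⁸·3.117) = 3.341×10¹⁰ K⁴.

T ≈ 428 K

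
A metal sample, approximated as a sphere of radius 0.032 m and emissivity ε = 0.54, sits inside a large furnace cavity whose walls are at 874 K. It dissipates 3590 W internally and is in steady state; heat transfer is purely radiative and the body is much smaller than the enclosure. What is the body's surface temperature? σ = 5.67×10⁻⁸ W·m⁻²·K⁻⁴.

T ≈ 1760 K

For a small grey body in a large enclosure, net radiated power = εσA(T⁴ − T_w⁴).
Steady state: P = εσA(T⁴ − T_w⁴) with A = 4πr² = 0.01287 m².
T⁴ = P/(εσA) + T_w⁴ = 3590/(0.54·5.67×10⁻⁸·0.01287) + (874)⁴
    = 9.112×10¹² + 5.835×10¹¹ = 9.695×10¹² K⁴.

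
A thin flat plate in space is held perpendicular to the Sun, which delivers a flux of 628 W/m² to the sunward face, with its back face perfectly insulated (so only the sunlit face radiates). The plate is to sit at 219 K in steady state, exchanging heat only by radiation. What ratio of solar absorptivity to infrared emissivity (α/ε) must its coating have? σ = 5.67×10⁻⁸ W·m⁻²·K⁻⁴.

Balance: αS·A = εσ·1A·T⁴ ⇒ α/ε = σT⁴/S.
α/ε = 5.67×10⁻⁸·(219)⁴/628 = 5.67×10⁻⁸·2.300×10⁹/628.

α/ε ≈ 0.208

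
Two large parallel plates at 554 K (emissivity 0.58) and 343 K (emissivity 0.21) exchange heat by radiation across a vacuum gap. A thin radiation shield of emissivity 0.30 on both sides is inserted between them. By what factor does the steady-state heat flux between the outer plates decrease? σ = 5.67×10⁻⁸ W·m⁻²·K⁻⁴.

Without shield: q₀ = σΔ(T⁴)/(1/ε₁+1/ε₂−1) with denominator 5.486.
With shield the two gaps are in series; the resistances add: (1/ε₁+1/ε_s−1)+(1/ε_s+1/ε₂−1) = 4.057+7.095 = 11.15.
Heat-flux ratio q₀/q = 11.15/5.486.

factor ≈ 2.03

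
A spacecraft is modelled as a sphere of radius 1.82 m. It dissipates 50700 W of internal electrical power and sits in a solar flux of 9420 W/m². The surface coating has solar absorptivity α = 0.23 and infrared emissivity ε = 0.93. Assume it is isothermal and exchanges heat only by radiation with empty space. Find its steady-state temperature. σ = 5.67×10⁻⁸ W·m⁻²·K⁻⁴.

At steady state, absorbed solar power + internal power = radiated power.
Absorbed: α·S·A_cross = 0.23·9420·10.41 = 22550 W (cross-section πr²).
Total input = 22550 + 50700 = 73250 W.
Radiated: εσ·A_surf·T⁴ with A_surf = 4πr² = 41.62 m².
T⁴ = 73250/(0.93·5.67×10⁻⁸·41.62) = 3.337×10¹⁰ K⁴.

T ≈ 427 K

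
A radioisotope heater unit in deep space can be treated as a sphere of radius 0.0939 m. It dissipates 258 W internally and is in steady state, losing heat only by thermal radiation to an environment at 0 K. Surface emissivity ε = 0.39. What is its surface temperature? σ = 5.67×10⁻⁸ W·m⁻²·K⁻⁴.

Steady state: internal power = radiated power, P = εσA T⁴.
Radiating area A = 4πr² = 0.1108 m².
T⁴ = P/(εσA) = 258/(0.39·5.67×10⁻⁸·0.1108) = 1.053×10¹¹ K⁴.
T = (1.053×10¹¹)^(1/4).

T ≈ 570 K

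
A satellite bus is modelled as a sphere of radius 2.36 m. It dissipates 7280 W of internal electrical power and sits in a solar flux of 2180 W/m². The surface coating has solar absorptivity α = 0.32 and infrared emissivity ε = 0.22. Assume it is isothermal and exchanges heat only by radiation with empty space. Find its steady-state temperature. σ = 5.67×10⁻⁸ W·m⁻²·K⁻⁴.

T ≈ 387 K

At steady state, absorbed solar power + internal power = radiated power.
Absorbed: α·S·A_cross = 0.32·2180·17.50 = 12210 W (cross-section πr²).
Total input = 12210 + 7280 = 19490 W.
Radiated: εσ·A_surf·T⁴ with A_surf = 4πr² = 69.99 m².
T⁴ = 19490/(0.22·5.67×10⁻⁸·69.99) = 2.232×10¹⁰ K⁴.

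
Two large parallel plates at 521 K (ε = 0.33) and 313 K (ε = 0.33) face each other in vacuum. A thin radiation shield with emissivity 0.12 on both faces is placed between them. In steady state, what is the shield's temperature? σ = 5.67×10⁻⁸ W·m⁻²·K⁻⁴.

In steady state the net flux on the hot side equals that on the cold side.
σ(T₁⁴−T_s⁴)/D₁ = σ(T_s⁴−T₂⁴)/D₂, with D₁ = 1/ε₁+1/ε_s−1 = 10.36, D₂ = 1/ε_s+1/ε₂−1 = 10.36.
Solve for T_s⁴: T_s⁴ = (D₂·T₁⁴ + D₁·T₂⁴)/(D₁+D₂) = 4.164×10¹⁰ K⁴.

T_s ≈ 452 K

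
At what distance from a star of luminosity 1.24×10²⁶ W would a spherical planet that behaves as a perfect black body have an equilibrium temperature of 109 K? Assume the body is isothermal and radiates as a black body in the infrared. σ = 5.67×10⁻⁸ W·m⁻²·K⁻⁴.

For an isothermal black-emitting sphere, (1−a)S·πr² = σ·4πr²·T⁴ ⇒ S = 4σT⁴/(1−a).
S = 4·5.67×10⁻⁸·(109)⁴/1.00 = 32.01 W/m².
Flux falls as S = L/(4πd²), so d = √(L/(4πS)) = √(1.24×10²⁶/(4π·32.01)).

d ≈ 5.55×10¹¹ m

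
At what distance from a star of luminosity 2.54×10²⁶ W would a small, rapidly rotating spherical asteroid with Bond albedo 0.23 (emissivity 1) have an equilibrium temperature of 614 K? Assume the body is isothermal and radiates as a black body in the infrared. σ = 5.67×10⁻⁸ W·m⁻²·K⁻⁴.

For an isothermal black-emitting sphere, (1−a)S·πr² = σ·4πr²·T⁴ ⇒ S = 4σT⁴/(1−a).
S = 4·5.67×10⁻⁸·(614)⁴/0.770 = 41860 W/m².
Flux falls as S = L/(4πd²), so d = √(L/(4πS)) = √(2.54×10²⁶/(4π·41860)).

d ≈ 2.20×10¹⁰ m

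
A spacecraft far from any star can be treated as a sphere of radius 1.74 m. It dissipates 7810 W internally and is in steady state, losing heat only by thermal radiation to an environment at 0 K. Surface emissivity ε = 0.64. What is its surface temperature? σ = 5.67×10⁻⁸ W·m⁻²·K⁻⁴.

Steady state: internal power = radiated power, P = εσA T⁴.
Radiating area A = 4πr² = 38.05 m².
T⁴ = P/(εσA) = 7810/(0.64·5.67×10⁻⁸·38.05) = 5.657×10⁹ K⁴.
T = (5.657×10⁹)^(1/4).

T ≈ 274 K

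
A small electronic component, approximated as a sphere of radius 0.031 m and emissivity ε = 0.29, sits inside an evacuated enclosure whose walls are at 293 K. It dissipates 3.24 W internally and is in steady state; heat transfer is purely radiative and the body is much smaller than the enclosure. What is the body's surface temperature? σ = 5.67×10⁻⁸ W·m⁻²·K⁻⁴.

T ≈ 392 K

For a small grey body in a large enclosure, net radiated power = εσA(T⁴ − T_w⁴).
Steady state: P = εσA(T⁴ − T_w⁴) with A = 4πr² = 0.01208 m².
T⁴ = P/(εσA) + T_w⁴ = 3.24/(0.29·5.67×10⁻⁸·0.01208) + (293)⁴
    = 1.632×10¹⁰ + 7.370×10⁹ = 2.369×10¹⁰ K⁴.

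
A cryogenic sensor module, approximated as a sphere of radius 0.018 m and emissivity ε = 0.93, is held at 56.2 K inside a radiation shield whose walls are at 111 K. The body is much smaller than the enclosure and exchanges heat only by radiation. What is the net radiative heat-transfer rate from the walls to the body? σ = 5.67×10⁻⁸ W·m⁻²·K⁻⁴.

P_net ≈ 0.0305 W

For a small grey body in a large enclosure: P_net = εσA(T_body⁴ − T_wall⁴).
A = 4πr² = 0.004072 m²; T_body⁴ − T_wall⁴ = 9.976×10⁶ − 1.518×10⁸ = -1.418×10⁸ K⁴.
|P_net| = 0.93·5.67×10⁻⁸·0.004072·1.418×10⁸.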